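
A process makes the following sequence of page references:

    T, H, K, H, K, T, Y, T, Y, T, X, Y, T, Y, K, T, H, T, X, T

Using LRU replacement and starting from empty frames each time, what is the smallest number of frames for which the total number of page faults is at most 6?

f=1: 20 faults
f=2: 12 faults
f=3: 8 faults
f=4: 7 faults
f=5: 5 faults
Smallest f with faults ≤ 6 is 5.

5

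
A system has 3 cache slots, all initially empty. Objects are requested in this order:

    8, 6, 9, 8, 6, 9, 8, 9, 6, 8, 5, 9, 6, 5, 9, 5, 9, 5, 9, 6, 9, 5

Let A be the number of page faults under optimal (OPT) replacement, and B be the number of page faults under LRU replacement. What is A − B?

-2

Under OPT: F F F . . . . . . . F . . . . . . . . . . . → 4 faults.
Under LRU: F F F . . . . . . . F F F . . . . . . . . . → 6 faults.
A − B = 4 − 6 = -2.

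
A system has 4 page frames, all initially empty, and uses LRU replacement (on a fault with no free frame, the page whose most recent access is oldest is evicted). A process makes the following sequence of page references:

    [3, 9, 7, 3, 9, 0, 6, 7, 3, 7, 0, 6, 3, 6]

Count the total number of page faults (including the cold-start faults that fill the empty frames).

7

3 → fault, frames (3)
9 → fault, frames (3 9)
7 → fault, frames (3 9 7)
3 → hit
9 → hit
0 → fault, frames (7 3 9 0)
6 → fault, evict 7, frames (3 9 0 6)
7 → fault, evict 3, frames (9 0 6 7)
3 → fault, evict 9, frames (0 6 7 3)
7 → hit
0 → hit
6 → hit
3 → hit
6 → hit
Page faults: 7.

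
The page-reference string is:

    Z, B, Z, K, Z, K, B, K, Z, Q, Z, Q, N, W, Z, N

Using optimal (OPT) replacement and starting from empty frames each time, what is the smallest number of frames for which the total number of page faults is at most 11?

2

f=1: 16 faults
f=2: 9 faults
f=3: 6 faults
f=4: 6 faults
f=5: 6 faults
f=6: 6 faults
Smallest f with faults ≤ 11 is 2.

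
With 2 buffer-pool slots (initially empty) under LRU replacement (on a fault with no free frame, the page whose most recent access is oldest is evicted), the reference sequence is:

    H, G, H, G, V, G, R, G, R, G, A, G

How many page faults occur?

5

H -> fault, frames {H}
G -> fault, frames {H,G}
H -> hit
G -> hit
V -> fault, evict H, frames {G,V}
G -> hit
R -> fault, evict V, frames {G,R}
G -> hit
R -> hit
G -> hit
A -> fault, evict R, frames {G,A}
G -> hit
Page faults: 5.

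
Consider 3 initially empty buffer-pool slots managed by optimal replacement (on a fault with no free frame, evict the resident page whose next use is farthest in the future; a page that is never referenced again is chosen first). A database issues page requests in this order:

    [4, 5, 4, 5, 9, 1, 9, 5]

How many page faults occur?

4 → fault, frames {4}
5 → fault, frames {4,5}
4 → hit
5 → hit
9 → fault, frames {4,5,9}
1 → fault, evict 4, frames {5,9,1}
9 → hit
5 → hit
Page faults: 4.

4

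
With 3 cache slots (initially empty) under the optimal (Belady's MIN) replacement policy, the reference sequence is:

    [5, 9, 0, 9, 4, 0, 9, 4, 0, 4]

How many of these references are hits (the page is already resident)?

6

5 → miss, frames {5}
9 → miss, frames {5,9}
0 → miss, frames {5,9,0}
9 → hit
4 → miss, evict 5, frames {9,0,4}
0 → hit
9 → hit
4 → hit
0 → hit
4 → hit
Hits: 6.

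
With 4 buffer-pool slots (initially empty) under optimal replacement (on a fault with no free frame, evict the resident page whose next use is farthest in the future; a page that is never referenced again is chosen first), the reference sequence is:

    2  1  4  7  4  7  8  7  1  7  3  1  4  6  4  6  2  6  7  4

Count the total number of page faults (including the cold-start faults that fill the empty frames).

8

2 -> fault, frames {2}
1 -> fault, frames {2,1}
4 -> fault, frames {2,1,4}
7 -> fault, frames {2,1,4,7}
4 -> hit
7 -> hit
8 -> fault, evict 2, frames {1,4,7,8}
7 -> hit
1 -> hit
7 -> hit
3 -> fault, evict 8, frames {1,4,7,3}
1 -> hit
4 -> hit
6 -> fault, evict 3, frames {1,4,7,6}
4 -> hit
6 -> hit
2 -> fault, evict 1, frames {4,7,6,2}
6 -> hit
7 -> hit
4 -> hit
Page faults: 8.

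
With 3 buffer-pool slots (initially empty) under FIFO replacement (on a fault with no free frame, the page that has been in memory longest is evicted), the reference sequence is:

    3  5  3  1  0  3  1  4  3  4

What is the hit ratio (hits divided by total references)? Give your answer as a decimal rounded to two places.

3 -> fault, frames (3)
5 -> fault, frames (3 5)
3 -> hit
1 -> fault, frames (3 5 1)
0 -> fault, evict 3, frames (5 1 0)
3 -> fault, evict 5, frames (1 0 3)
1 -> hit
4 -> fault, evict 1, frames (0 3 4)
3 -> hit
4 -> hit
Hits: 4 of 10 references → 4/10 = 0.4000.

0.40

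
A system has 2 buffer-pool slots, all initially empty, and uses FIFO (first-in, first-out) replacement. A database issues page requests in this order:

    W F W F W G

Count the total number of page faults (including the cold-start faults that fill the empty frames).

W -> fault, frames [W]
F -> fault, frames [W, F]
W -> hit
F -> hit
W -> hit
G -> fault, evict W, frames [F, G]
Page faults: 3.

3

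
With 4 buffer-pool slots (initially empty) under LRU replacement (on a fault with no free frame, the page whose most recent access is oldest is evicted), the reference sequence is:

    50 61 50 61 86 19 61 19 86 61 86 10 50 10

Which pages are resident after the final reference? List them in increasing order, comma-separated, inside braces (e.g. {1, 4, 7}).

{10, 50, 61, 86}

50 -> miss, frames (50)
61 -> miss, frames (50 61)
50 -> hit
61 -> hit
86 -> miss, frames (50 61 86)
19 -> miss, frames (50 61 86 19)
61 -> hit
19 -> hit
86 -> hit
61 -> hit
86 -> hit
10 -> miss, evict 50, frames (19 61 86 10)
50 -> miss, evict 19, frames (61 86 10 50)
10 -> hit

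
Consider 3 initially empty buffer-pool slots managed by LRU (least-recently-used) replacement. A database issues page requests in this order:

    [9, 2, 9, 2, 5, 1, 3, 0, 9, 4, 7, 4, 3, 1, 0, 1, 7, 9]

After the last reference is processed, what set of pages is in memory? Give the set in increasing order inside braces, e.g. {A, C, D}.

9 → miss, frames [9]
2 → miss, frames [9, 2]
9 → hit
2 → hit
5 → miss, frames [9, 2, 5]
1 → miss, evict 9, frames [2, 5, 1]
3 → miss, evict 2, frames [5, 1, 3]
0 → miss, evict 5, frames [1, 3, 0]
9 → miss, evict 1, frames [3, 0, 9]
4 → miss, evict 3, frames [0, 9, 4]
7 → miss, evict 0, frames [9, 4, 7]
4 → hit
3 → miss, evict 9, frames [7, 4, 3]
1 → miss, evict 7, frames [4, 3, 1]
0 → miss, evict 4, frames [3, 1, 0]
1 → hit
7 → miss, evict 3, frames [0, 1, 7]
9 → miss, evict 0, frames [1, 7, 9]

{1, 7, 9}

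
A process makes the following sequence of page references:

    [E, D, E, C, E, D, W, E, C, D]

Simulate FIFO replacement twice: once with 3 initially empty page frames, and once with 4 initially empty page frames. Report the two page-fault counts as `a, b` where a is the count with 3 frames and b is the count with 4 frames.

3 frames: F F . F . . F F . F → 6 faults.
4 frames: F F . F . . F . . . → 4 faults.
4 < 6: adding a frame reduced faults, as is typical.

6, 4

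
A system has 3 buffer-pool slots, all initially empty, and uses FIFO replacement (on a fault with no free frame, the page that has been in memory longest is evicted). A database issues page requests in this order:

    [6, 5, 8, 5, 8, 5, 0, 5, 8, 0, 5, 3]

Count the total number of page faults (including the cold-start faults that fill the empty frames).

6 → miss, frames (6)
5 → miss, frames (6 5)
8 → miss, frames (6 5 8)
5 → hit
8 → hit
5 → hit
0 → miss, evict 6, frames (5 8 0)
5 → hit
8 → hit
0 → hit
5 → hit
3 → miss, evict 5, frames (8 0 3)
Page faults: 5.

5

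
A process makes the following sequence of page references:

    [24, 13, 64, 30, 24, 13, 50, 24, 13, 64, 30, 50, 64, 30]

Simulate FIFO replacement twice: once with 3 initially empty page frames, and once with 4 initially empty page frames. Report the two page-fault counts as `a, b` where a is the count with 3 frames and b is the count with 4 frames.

9, 10

3 frames: F F F F F F F . . F F . . . → 9 faults.
4 frames: F F F F . . F F F F F F . . → 10 faults.
10 > 9: adding a frame increased faults — Belady's anomaly.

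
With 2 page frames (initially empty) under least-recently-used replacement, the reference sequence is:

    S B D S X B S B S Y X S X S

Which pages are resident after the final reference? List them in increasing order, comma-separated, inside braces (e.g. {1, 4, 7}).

{S, X}

S → fault, frames {S}
B → fault, frames {S,B}
D → fault, evict S, frames {B,D}
S → fault, evict B, frames {D,S}
X → fault, evict D, frames {S,X}
B → fault, evict S, frames {X,B}
S → fault, evict X, frames {B,S}
B → hit
S → hit
Y → fault, evict B, frames {S,Y}
X → fault, evict S, frames {Y,X}
S → fault, evict Y, frames {X,S}
X → hit
S → hit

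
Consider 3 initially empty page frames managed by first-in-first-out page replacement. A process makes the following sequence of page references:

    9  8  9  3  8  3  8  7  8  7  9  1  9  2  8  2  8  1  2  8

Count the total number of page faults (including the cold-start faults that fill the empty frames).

8

9: miss, frames {9}
8: miss, frames {9,8}
9: hit
3: miss, frames {9,8,3}
8: hit
3: hit
8: hit
7: miss, evict 9, frames {8,3,7}
8: hit
7: hit
9: miss, evict 8, frames {3,7,9}
1: miss, evict 3, frames {7,9,1}
9: hit
2: miss, evict 7, frames {9,1,2}
8: miss, evict 9, frames {1,2,8}
2: hit
8: hit
1: hit
2: hit
8: hit
Page faults: 8.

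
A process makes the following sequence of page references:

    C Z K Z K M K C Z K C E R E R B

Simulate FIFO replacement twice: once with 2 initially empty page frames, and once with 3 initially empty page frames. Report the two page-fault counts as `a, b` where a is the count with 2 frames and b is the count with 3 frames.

11, 10

2 frames: F F F . . F . F F F F F F . . F → 11 faults.
3 frames: F F F . . F . F F F . F F . . F → 10 faults.
10 < 11: adding a frame reduced faults, as is typical.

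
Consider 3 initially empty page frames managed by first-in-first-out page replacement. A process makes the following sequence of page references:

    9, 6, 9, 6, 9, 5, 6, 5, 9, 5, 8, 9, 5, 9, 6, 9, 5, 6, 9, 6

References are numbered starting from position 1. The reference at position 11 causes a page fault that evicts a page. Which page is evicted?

pos 1: 9: fault, frames [9]
pos 2: 6: fault, frames [9, 6]
pos 3: 9: hit
pos 4: 6: hit
pos 5: 9: hit
pos 6: 5: fault, frames [9, 6, 5]
pos 7: 6: hit
pos 8: 5: hit
pos 9: 9: hit
pos 10: 5: hit
pos 11: 8: fault, evict 9, frames [6, 5, 8]
At position 11, page 9 is evicted.

9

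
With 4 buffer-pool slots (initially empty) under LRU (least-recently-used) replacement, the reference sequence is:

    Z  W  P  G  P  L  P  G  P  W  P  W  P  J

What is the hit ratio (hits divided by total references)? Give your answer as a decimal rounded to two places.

0.57

Z: miss, frames {Z}
W: miss, frames {Z,W}
P: miss, frames {Z,W,P}
G: miss, frames {Z,W,P,G}
P: hit
L: miss, evict Z, frames {W,G,P,L}
P: hit
G: hit
P: hit
W: hit
P: hit
W: hit
P: hit
J: miss, evict L, frames {G,W,P,J}
Hits: 8 of 14 references → 8/14 = 0.5714.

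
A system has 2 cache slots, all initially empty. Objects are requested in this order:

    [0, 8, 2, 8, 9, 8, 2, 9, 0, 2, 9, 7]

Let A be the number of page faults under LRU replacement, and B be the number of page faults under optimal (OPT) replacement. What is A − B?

2

Under LRU: F F F . F . F F F F F F → 10 faults.
Under OPT: F F F . F . F . F . F F → 8 faults.
A − B = 10 − 8 = 2.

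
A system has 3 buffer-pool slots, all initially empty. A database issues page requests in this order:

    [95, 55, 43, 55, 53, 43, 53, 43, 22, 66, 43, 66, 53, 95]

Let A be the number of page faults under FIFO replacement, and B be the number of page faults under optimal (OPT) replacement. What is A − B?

Under FIFO: F F F . F . . . F F F . F F → 9 faults.
Under OPT: F F F . F . . . F F . . . F → 7 faults.
A − B = 9 − 7 = 2.

2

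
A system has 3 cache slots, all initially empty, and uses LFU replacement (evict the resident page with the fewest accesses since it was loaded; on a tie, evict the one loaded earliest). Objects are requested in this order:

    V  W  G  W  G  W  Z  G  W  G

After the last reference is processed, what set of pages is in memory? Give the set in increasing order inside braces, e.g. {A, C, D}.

{G, W, Z}

V: miss, frames [V]
W: miss, frames [V, W]
G: miss, frames [V, W, G]
W: hit
G: hit
W: hit
Z: miss, evict V, frames [W, G, Z]
G: hit
W: hit
G: hit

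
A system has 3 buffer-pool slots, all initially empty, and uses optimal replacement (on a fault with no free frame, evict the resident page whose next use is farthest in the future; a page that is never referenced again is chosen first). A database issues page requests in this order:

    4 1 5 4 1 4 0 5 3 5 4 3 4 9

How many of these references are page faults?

4 -> miss, frames {4}
1 -> miss, frames {4,1}
5 -> miss, frames {4,1,5}
4 -> hit
1 -> hit
4 -> hit
0 -> miss, evict 1, frames {4,5,0}
5 -> hit
3 -> miss, evict 0, frames {4,5,3}
5 -> hit
4 -> hit
3 -> hit
4 -> hit
9 -> miss, evict 3, frames {4,5,9}
Page faults: 6.

6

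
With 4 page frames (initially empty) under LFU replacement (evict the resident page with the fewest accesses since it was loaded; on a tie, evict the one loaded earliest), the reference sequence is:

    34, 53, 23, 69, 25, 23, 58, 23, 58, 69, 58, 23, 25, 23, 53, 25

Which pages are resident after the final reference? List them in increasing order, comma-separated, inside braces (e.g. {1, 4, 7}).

{23, 25, 53, 58}

34 → miss, frames {34}
53 → miss, frames {34,53}
23 → miss, frames {34,53,23}
69 → miss, frames {34,53,23,69}
25 → miss, evict 34, frames {53,23,69,25}
23 → hit
58 → miss, evict 53, frames {23,69,25,58}
23 → hit
58 → hit
69 → hit
58 → hit
23 → hit
25 → hit
23 → hit
53 → miss, evict 69, frames {23,25,58,53}
25 → hit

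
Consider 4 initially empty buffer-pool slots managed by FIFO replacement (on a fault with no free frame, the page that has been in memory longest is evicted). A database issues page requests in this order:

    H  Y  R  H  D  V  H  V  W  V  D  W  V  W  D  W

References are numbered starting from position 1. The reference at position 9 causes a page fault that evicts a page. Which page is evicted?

pos 1: H -> miss, frames [H]
pos 2: Y -> miss, frames [H, Y]
pos 3: R -> miss, frames [H, Y, R]
pos 4: H -> hit
pos 5: D -> miss, frames [H, Y, R, D]
pos 6: V -> miss, evict H, frames [Y, R, D, V]
pos 7: H -> miss, evict Y, frames [R, D, V, H]
pos 8: V -> hit
pos 9: W -> miss, evict R, frames [D, V, H, W]
At position 9, page R is evicted.

R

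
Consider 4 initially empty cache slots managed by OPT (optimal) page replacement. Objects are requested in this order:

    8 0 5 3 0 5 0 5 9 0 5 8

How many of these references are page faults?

8 -> fault, frames [8]
0 -> fault, frames [8, 0]
5 -> fault, frames [8, 0, 5]
3 -> fault, frames [8, 0, 5, 3]
0 -> hit
5 -> hit
0 -> hit
5 -> hit
9 -> fault, evict 3, frames [8, 0, 5, 9]
0 -> hit
5 -> hit
8 -> hit
Page faults: 5.

5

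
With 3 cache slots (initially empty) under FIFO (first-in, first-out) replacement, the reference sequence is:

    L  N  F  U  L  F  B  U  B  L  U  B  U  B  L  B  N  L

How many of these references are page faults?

7

L -> miss, frames [L]
N -> miss, frames [L, N]
F -> miss, frames [L, N, F]
U -> miss, evict L, frames [N, F, U]
L -> miss, evict N, frames [F, U, L]
F -> hit
B -> miss, evict F, frames [U, L, B]
U -> hit
B -> hit
L -> hit
U -> hit
B -> hit
U -> hit
B -> hit
L -> hit
B -> hit
N -> miss, evict U, frames [L, B, N]
L -> hit
Page faults: 7.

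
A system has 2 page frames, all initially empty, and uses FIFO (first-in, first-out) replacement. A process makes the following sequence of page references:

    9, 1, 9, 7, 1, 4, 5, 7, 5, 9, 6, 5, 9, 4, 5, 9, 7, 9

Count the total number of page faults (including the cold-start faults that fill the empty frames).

9: fault, frames [9]
1: fault, frames [9, 1]
9: hit
7: fault, evict 9, frames [1, 7]
1: hit
4: fault, evict 1, frames [7, 4]
5: fault, evict 7, frames [4, 5]
7: fault, evict 4, frames [5, 7]
5: hit
9: fault, evict 5, frames [7, 9]
6: fault, evict 7, frames [9, 6]
5: fault, evict 9, frames [6, 5]
9: fault, evict 6, frames [5, 9]
4: fault, evict 5, frames [9, 4]
5: fault, evict 9, frames [4, 5]
9: fault, evict 4, frames [5, 9]
7: fault, evict 5, frames [9, 7]
9: hit
Page faults: 14.

14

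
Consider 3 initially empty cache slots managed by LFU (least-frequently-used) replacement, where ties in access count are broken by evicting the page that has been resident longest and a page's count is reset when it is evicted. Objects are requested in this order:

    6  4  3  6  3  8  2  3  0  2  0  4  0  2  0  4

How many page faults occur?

6 -> fault, frames [6]
4 -> fault, frames [6, 4]
3 -> fault, frames [6, 4, 3]
6 -> hit
3 -> hit
8 -> fault, evict 4, frames [6, 3, 8]
2 -> fault, evict 8, frames [6, 3, 2]
3 -> hit
0 -> fault, evict 2, frames [6, 3, 0]
2 -> fault, evict 0, frames [6, 3, 2]
0 -> fault, evict 2, frames [6, 3, 0]
4 -> fault, evict 0, frames [6, 3, 4]
0 -> fault, evict 4, frames [6, 3, 0]
2 -> fault, evict 0, frames [6, 3, 2]
0 -> fault, evict 2, frames [6, 3, 0]
4 -> fault, evict 0, frames [6, 3, 4]
Page faults: 13.

13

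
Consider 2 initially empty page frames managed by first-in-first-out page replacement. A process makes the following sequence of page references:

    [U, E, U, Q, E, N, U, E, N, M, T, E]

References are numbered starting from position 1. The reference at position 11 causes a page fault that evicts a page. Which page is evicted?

pos 1: U -> fault, frames [U]
pos 2: E -> fault, frames [U, E]
pos 3: U -> hit
pos 4: Q -> fault, evict U, frames [E, Q]
pos 5: E -> hit
pos 6: N -> fault, evict E, frames [Q, N]
pos 7: U -> fault, evict Q, frames [N, U]
pos 8: E -> fault, evict N, frames [U, E]
pos 9: N -> fault, evict U, frames [E, N]
pos 10: M -> fault, evict E, frames [N, M]
pos 11: T -> fault, evict N, frames [M, T]
At position 11, page N is evicted.

N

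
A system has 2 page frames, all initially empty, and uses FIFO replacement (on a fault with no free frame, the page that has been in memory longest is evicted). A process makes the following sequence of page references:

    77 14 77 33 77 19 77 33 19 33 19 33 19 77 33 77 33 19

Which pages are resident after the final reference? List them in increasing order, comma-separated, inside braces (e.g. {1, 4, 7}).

{19, 77}

77 → miss, frames {77}
14 → miss, frames {77,14}
77 → hit
33 → miss, evict 77, frames {14,33}
77 → miss, evict 14, frames {33,77}
19 → miss, evict 33, frames {77,19}
77 → hit
33 → miss, evict 77, frames {19,33}
19 → hit
33 → hit
19 → hit
33 → hit
19 → hit
77 → miss, evict 19, frames {33,77}
33 → hit
77 → hit
33 → hit
19 → miss, evict 33, frames {77,19}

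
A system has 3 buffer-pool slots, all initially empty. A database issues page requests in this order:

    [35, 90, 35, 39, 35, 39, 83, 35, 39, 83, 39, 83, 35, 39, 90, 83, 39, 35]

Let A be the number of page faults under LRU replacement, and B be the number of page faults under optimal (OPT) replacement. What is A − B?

Under LRU: F F . F . . F . . . . . . . F F . F → 7 faults.
Under OPT: F F . F . . F . . . . . . . F . . F → 6 faults.
A − B = 7 − 6 = 1.

1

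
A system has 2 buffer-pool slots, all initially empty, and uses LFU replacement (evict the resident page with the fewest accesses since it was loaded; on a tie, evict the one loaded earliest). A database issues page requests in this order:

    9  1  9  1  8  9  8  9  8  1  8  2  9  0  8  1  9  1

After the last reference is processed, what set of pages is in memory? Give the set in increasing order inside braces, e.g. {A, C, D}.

9 -> fault, frames {9}
1 -> fault, frames {9,1}
9 -> hit
1 -> hit
8 -> fault, evict 9, frames {1,8}
9 -> fault, evict 8, frames {1,9}
8 -> fault, evict 9, frames {1,8}
9 -> fault, evict 8, frames {1,9}
8 -> fault, evict 9, frames {1,8}
1 -> hit
8 -> hit
2 -> fault, evict 8, frames {1,2}
9 -> fault, evict 2, frames {1,9}
0 -> fault, evict 9, frames {1,0}
8 -> fault, evict 0, frames {1,8}
1 -> hit
9 -> fault, evict 8, frames {1,9}
1 -> hit

{1, 9}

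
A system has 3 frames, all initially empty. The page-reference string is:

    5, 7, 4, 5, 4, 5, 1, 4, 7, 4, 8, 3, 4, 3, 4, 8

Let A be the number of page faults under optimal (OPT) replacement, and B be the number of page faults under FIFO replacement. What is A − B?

-1

Under OPT: F F F . . . F . . . F F . . . . → 6 faults.
Under FIFO: F F F . . . F . . . F F F . . . → 7 faults.
A − B = 6 − 7 = -1.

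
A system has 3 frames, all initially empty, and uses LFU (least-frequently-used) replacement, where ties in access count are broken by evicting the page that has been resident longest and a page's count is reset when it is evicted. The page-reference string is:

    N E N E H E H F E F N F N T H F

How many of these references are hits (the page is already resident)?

N -> fault, frames (N)
E -> fault, frames (N E)
N -> hit
E -> hit
H -> fault, frames (N E H)
E -> hit
H -> hit
F -> fault, evict N, frames (E H F)
E -> hit
F -> hit
N -> fault, evict H, frames (E F N)
F -> hit
N -> hit
T -> fault, evict N, frames (E F T)
H -> fault, evict T, frames (E F H)
F -> hit
Hits: 9.

9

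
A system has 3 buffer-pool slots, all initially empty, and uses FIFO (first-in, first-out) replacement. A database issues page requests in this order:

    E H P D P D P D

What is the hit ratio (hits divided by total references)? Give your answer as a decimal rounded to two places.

0.50

E -> fault, frames [E]
H -> fault, frames [E, H]
P -> fault, frames [E, H, P]
D -> fault, evict E, frames [H, P, D]
P -> hit
D -> hit
P -> hit
D -> hit
Hits: 4 of 8 references → 4/8 = 0.5000.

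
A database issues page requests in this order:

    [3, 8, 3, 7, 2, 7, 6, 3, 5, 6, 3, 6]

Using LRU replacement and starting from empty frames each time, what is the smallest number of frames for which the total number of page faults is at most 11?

2

f=1: 12 faults
f=2: 9 faults
f=3: 7 faults
f=4: 6 faults
f=5: 6 faults
f=6: 6 faults
Smallest f with faults ≤ 11 is 2.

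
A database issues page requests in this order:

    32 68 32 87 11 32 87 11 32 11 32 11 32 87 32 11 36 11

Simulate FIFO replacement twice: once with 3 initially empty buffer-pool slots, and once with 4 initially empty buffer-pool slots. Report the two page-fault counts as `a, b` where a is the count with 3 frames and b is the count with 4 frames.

6, 5

3 frames: F F . F F F . . . . . . . . . . F . → 6 faults.
4 frames: F F . F F . . . . . . . . . . . F . → 5 faults.
5 < 6: adding a frame reduced faults, as is typical.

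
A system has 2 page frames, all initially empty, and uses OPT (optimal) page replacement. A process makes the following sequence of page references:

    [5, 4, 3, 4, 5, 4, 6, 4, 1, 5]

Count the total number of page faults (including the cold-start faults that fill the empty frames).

5 -> miss, frames {5}
4 -> miss, frames {5,4}
3 -> miss, evict 5, frames {4,3}
4 -> hit
5 -> miss, evict 3, frames {4,5}
4 -> hit
6 -> miss, evict 5, frames {4,6}
4 -> hit
1 -> miss, evict 6, frames {4,1}
5 -> miss, evict 1, frames {4,5}
Page faults: 7.

7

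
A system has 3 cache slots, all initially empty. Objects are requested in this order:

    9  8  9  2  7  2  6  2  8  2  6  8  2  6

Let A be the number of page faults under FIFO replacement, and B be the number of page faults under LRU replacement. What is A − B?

Under FIFO: F F . F F . F . F F . . . . → 7 faults.
Under LRU: F F . F F . F . F . . . . . → 6 faults.
A − B = 7 − 6 = 1.

1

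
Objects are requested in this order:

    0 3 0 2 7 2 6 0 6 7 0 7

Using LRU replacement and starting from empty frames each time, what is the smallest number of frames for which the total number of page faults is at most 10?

2

f=1: 12 faults
f=2: 8 faults
f=3: 7 faults
f=4: 5 faults
f=5: 5 faults
Smallest f with faults ≤ 10 is 2.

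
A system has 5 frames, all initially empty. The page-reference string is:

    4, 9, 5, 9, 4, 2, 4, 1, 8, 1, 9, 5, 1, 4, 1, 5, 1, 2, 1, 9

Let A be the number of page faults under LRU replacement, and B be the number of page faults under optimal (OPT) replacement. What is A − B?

Under LRU: F F F . . F . F F . . F . . . . . F . . → 8 faults.
Under OPT: F F F . . F . F F . . . . . . . . F . . → 7 faults.
A − B = 8 − 7 = 1.

1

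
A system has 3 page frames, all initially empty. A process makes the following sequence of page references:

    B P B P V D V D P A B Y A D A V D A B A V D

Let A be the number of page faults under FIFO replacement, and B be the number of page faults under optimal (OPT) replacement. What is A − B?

2

Under FIFO: F F . . F F . . . F F F . F F F . . F . . F → 12 faults.
Under OPT: F F . . F F . . . F F F . . . F . . F . . F → 10 faults.
A − B = 12 − 10 = 2.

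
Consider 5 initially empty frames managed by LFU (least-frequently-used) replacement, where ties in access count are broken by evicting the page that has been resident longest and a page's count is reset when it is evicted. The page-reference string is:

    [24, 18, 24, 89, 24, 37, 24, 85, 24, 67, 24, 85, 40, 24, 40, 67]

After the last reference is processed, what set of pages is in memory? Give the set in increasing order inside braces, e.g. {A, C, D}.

{24, 37, 40, 67, 85}

24: fault, frames {24}
18: fault, frames {24,18}
24: hit
89: fault, frames {24,18,89}
24: hit
37: fault, frames {24,18,89,37}
24: hit
85: fault, frames {24,18,89,37,85}
24: hit
67: fault, evict 18, frames {24,89,37,85,67}
24: hit
85: hit
40: fault, evict 89, frames {24,37,85,67,40}
24: hit
40: hit
67: hit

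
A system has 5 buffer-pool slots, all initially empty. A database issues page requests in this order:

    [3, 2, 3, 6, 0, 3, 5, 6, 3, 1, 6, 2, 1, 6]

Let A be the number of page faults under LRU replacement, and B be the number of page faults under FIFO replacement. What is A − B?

Under LRU: F F . F F . F . . F . F . . → 7 faults.
Under FIFO: F F . F F . F . . F . . . . → 6 faults.
A − B = 7 − 6 = 1.

1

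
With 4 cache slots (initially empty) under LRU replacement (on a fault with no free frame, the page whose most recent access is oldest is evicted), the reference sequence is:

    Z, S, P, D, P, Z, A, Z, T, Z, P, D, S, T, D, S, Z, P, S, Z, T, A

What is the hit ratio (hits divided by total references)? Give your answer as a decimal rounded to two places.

Z → miss, frames {Z}
S → miss, frames {Z,S}
P → miss, frames {Z,S,P}
D → miss, frames {Z,S,P,D}
P → hit
Z → hit
A → miss, evict S, frames {D,P,Z,A}
Z → hit
T → miss, evict D, frames {P,A,Z,T}
Z → hit
P → hit
D → miss, evict A, frames {T,Z,P,D}
S → miss, evict T, frames {Z,P,D,S}
T → miss, evict Z, frames {P,D,S,T}
D → hit
S → hit
Z → miss, evict P, frames {T,D,S,Z}
P → miss, evict T, frames {D,S,Z,P}
S → hit
Z → hit
T → miss, evict D, frames {P,S,Z,T}
A → miss, evict P, frames {S,Z,T,A}
Hits: 9 of 22 references → 9/22 = 0.4091.

0.41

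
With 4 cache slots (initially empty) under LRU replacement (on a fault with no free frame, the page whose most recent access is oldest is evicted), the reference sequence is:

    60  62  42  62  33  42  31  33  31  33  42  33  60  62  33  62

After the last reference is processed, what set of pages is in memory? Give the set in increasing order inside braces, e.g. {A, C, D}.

60 → miss, frames {60}
62 → miss, frames {60,62}
42 → miss, frames {60,62,42}
62 → hit
33 → miss, frames {60,42,62,33}
42 → hit
31 → miss, evict 60, frames {62,33,42,31}
33 → hit
31 → hit
33 → hit
42 → hit
33 → hit
60 → miss, evict 62, frames {31,42,33,60}
62 → miss, evict 31, frames {42,33,60,62}
33 → hit
62 → hit

{33, 42, 60, 62}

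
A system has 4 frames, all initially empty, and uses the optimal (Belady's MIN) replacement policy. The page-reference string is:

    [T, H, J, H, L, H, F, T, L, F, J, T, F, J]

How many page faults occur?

5

T → miss, frames (T)
H → miss, frames (T H)
J → miss, frames (T H J)
H → hit
L → miss, frames (T H J L)
H → hit
F → miss, evict H, frames (T J L F)
T → hit
L → hit
F → hit
J → hit
T → hit
F → hit
J → hit
Page faults: 5.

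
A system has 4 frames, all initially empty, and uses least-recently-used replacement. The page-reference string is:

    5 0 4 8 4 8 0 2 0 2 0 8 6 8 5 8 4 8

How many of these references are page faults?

5: fault, frames (5)
0: fault, frames (5 0)
4: fault, frames (5 0 4)
8: fault, frames (5 0 4 8)
4: hit
8: hit
0: hit
2: fault, evict 5, frames (4 8 0 2)
0: hit
2: hit
0: hit
8: hit
6: fault, evict 4, frames (2 0 8 6)
8: hit
5: fault, evict 2, frames (0 6 8 5)
8: hit
4: fault, evict 0, frames (6 5 8 4)
8: hit
Page faults: 8.

8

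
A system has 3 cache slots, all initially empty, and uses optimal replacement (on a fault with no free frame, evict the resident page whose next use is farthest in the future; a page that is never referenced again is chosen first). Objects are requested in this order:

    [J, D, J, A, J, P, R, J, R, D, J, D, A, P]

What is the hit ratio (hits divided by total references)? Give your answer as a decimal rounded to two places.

0.50

J -> fault, frames (J)
D -> fault, frames (J D)
J -> hit
A -> fault, frames (J D A)
J -> hit
P -> fault, evict A, frames (J D P)
R -> fault, evict P, frames (J D R)
J -> hit
R -> hit
D -> hit
J -> hit
D -> hit
A -> fault, evict R, frames (J D A)
P -> fault, evict A, frames (J D P)
Hits: 7 of 14 references → 7/14 = 0.5000.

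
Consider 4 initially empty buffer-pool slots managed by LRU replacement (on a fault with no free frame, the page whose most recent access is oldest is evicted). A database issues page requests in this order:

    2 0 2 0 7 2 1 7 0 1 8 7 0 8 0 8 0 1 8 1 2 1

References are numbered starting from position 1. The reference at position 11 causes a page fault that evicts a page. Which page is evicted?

pos 1: 2 -> miss, frames {2}
pos 2: 0 -> miss, frames {2,0}
pos 3: 2 -> hit
pos 4: 0 -> hit
pos 5: 7 -> miss, frames {2,0,7}
pos 6: 2 -> hit
pos 7: 1 -> miss, frames {0,7,2,1}
pos 8: 7 -> hit
pos 9: 0 -> hit
pos 10: 1 -> hit
pos 11: 8 -> miss, evict 2, frames {7,0,1,8}
At position 11, page 2 is evicted.

2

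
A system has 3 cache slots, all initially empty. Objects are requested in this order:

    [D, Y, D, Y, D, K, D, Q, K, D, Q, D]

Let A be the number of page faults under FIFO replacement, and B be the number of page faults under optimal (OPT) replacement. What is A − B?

Under FIFO: F F . . . F . F . F . . → 5 faults.
Under OPT: F F . . . F . F . . . . → 4 faults.
A − B = 5 − 4 = 1.

1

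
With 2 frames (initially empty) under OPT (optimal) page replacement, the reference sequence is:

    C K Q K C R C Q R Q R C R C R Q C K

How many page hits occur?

C -> miss, frames [C]
K -> miss, frames [C, K]
Q -> miss, evict C, frames [K, Q]
K -> hit
C -> miss, evict K, frames [Q, C]
R -> miss, evict Q, frames [C, R]
C -> hit
Q -> miss, evict C, frames [R, Q]
R -> hit
Q -> hit
R -> hit
C -> miss, evict Q, frames [R, C]
R -> hit
C -> hit
R -> hit
Q -> miss, evict R, frames [C, Q]
C -> hit
K -> miss, evict Q, frames [C, K]
Hits: 9.

9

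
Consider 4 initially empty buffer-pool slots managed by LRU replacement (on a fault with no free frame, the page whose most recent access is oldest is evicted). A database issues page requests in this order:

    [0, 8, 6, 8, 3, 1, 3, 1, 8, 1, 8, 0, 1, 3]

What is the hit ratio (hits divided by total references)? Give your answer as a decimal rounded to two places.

0 -> fault, frames {0}
8 -> fault, frames {0,8}
6 -> fault, frames {0,8,6}
8 -> hit
3 -> fault, frames {0,6,8,3}
1 -> fault, evict 0, frames {6,8,3,1}
3 -> hit
1 -> hit
8 -> hit
1 -> hit
8 -> hit
0 -> fault, evict 6, frames {3,1,8,0}
1 -> hit
3 -> hit
Hits: 8 of 14 references → 8/14 = 0.5714.

0.57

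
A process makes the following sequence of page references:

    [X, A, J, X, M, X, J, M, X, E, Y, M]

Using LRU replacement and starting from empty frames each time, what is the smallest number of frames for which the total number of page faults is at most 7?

3

f=1: 12 faults
f=2: 11 faults
f=3: 7 faults
f=4: 6 faults
f=5: 6 faults
f=6: 6 faults
Smallest f with faults ≤ 7 is 3.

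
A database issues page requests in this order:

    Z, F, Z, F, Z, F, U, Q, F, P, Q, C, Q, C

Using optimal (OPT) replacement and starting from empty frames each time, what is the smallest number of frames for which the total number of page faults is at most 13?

f=1: 14 faults
f=2: 6 faults
f=3: 6 faults
f=4: 6 faults
f=5: 6 faults
f=6: 6 faults
Smallest f with faults ≤ 13 is 2.

2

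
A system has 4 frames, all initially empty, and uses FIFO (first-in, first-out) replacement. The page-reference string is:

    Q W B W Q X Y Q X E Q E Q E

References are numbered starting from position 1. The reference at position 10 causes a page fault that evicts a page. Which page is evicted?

B

pos 1: Q → miss, frames {Q}
pos 2: W → miss, frames {Q,W}
pos 3: B → miss, frames {Q,W,B}
pos 4: W → hit
pos 5: Q → hit
pos 6: X → miss, frames {Q,W,B,X}
pos 7: Y → miss, evict Q, frames {W,B,X,Y}
pos 8: Q → miss, evict W, frames {B,X,Y,Q}
pos 9: X → hit
pos 10: E → miss, evict B, frames {X,Y,Q,E}
At position 10, page B is evicted.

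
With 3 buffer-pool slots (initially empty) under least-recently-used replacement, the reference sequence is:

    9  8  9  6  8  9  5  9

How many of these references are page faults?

4

9 → miss, frames {9}
8 → miss, frames {9,8}
9 → hit
6 → miss, frames {8,9,6}
8 → hit
9 → hit
5 → miss, evict 6, frames {8,9,5}
9 → hit
Page faults: 4.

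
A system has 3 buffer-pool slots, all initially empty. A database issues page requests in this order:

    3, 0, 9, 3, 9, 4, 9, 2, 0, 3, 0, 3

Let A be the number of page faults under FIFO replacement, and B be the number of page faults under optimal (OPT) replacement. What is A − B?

1

Under FIFO: F F F . . F . F F F . . → 7 faults.
Under OPT: F F F . . F . F . F . . → 6 faults.
A − B = 7 − 6 = 1.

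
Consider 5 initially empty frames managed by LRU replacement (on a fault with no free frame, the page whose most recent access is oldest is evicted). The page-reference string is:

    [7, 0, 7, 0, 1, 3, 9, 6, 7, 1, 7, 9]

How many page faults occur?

7

7 → fault, frames {7}
0 → fault, frames {7,0}
7 → hit
0 → hit
1 → fault, frames {7,0,1}
3 → fault, frames {7,0,1,3}
9 → fault, frames {7,0,1,3,9}
6 → fault, evict 7, frames {0,1,3,9,6}
7 → fault, evict 0, frames {1,3,9,6,7}
1 → hit
7 → hit
9 → hit
Page faults: 7.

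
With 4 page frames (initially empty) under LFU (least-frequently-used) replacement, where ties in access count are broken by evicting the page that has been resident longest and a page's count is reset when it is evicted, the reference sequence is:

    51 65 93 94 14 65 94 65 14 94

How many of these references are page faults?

5

51 -> miss, frames {51}
65 -> miss, frames {51,65}
93 -> miss, frames {51,65,93}
94 -> miss, frames {51,65,93,94}
14 -> miss, evict 51, frames {65,93,94,14}
65 -> hit
94 -> hit
65 -> hit
14 -> hit
94 -> hit
Page faults: 5.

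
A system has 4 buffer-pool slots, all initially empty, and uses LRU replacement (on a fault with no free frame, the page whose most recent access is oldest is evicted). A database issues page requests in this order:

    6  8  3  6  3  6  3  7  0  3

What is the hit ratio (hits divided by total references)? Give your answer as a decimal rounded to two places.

0.50

6 -> fault, frames [6]
8 -> fault, frames [6, 8]
3 -> fault, frames [6, 8, 3]
6 -> hit
3 -> hit
6 -> hit
3 -> hit
7 -> fault, frames [8, 6, 3, 7]
0 -> fault, evict 8, frames [6, 3, 7, 0]
3 -> hit
Hits: 5 of 10 references → 5/10 = 0.5000.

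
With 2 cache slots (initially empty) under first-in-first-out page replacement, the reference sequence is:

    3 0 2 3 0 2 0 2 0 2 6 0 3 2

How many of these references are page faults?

3: fault, frames [3]
0: fault, frames [3, 0]
2: fault, evict 3, frames [0, 2]
3: fault, evict 0, frames [2, 3]
0: fault, evict 2, frames [3, 0]
2: fault, evict 3, frames [0, 2]
0: hit
2: hit
0: hit
2: hit
6: fault, evict 0, frames [2, 6]
0: fault, evict 2, frames [6, 0]
3: fault, evict 6, frames [0, 3]
2: fault, evict 0, frames [3, 2]
Page faults: 10.

10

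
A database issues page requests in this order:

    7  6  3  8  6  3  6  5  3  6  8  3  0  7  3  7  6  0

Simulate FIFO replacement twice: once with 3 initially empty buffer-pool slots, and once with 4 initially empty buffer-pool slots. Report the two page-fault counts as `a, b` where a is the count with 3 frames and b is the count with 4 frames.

10, 9

3 frames: F F F F . . . F . F . F F F . . F . → 10 faults.
4 frames: F F F F . . . F . . . . F F F . F . → 9 faults.
9 < 10: adding a frame reduced faults, as is typical.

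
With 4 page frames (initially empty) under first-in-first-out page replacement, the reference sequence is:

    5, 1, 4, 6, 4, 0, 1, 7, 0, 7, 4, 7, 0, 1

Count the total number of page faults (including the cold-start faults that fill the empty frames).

5 -> miss, frames (5)
1 -> miss, frames (5 1)
4 -> miss, frames (5 1 4)
6 -> miss, frames (5 1 4 6)
4 -> hit
0 -> miss, evict 5, frames (1 4 6 0)
1 -> hit
7 -> miss, evict 1, frames (4 6 0 7)
0 -> hit
7 -> hit
4 -> hit
7 -> hit
0 -> hit
1 -> miss, evict 4, frames (6 0 7 1)
Page faults: 7.

7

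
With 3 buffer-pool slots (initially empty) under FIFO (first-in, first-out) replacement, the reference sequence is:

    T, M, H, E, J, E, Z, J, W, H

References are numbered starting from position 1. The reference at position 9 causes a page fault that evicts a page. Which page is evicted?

pos 1: T → fault, frames {T}
pos 2: M → fault, frames {T,M}
pos 3: H → fault, frames {T,M,H}
pos 4: E → fault, evict T, frames {M,H,E}
pos 5: J → fault, evict M, frames {H,E,J}
pos 6: E → hit
pos 7: Z → fault, evict H, frames {E,J,Z}
pos 8: J → hit
pos 9: W → fault, evict E, frames {J,Z,W}
At position 9, page E is evicted.

E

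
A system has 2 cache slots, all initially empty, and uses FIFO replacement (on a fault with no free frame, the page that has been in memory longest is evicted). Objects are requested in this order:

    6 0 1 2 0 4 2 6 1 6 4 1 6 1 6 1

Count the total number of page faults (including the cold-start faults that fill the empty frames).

6 → miss, frames [6]
0 → miss, frames [6, 0]
1 → miss, evict 6, frames [0, 1]
2 → miss, evict 0, frames [1, 2]
0 → miss, evict 1, frames [2, 0]
4 → miss, evict 2, frames [0, 4]
2 → miss, evict 0, frames [4, 2]
6 → miss, evict 4, frames [2, 6]
1 → miss, evict 2, frames [6, 1]
6 → hit
4 → miss, evict 6, frames [1, 4]
1 → hit
6 → miss, evict 1, frames [4, 6]
1 → miss, evict 4, frames [6, 1]
6 → hit
1 → hit
Page faults: 12.

12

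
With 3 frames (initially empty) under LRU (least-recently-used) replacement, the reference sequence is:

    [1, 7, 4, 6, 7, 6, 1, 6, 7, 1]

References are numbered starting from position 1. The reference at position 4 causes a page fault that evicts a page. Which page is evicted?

1

pos 1: 1: miss, frames [1]
pos 2: 7: miss, frames [1, 7]
pos 3: 4: miss, frames [1, 7, 4]
pos 4: 6: miss, evict 1, frames [7, 4, 6]
At position 4, page 1 is evicted.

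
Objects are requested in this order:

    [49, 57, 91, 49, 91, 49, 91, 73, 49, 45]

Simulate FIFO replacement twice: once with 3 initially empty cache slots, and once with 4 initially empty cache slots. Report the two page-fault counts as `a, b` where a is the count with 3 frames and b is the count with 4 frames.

3 frames: F F F . . . . F F F → 6 faults.
4 frames: F F F . . . . F . F → 5 faults.
5 < 6: adding a frame reduced faults, as is typical.

6, 5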